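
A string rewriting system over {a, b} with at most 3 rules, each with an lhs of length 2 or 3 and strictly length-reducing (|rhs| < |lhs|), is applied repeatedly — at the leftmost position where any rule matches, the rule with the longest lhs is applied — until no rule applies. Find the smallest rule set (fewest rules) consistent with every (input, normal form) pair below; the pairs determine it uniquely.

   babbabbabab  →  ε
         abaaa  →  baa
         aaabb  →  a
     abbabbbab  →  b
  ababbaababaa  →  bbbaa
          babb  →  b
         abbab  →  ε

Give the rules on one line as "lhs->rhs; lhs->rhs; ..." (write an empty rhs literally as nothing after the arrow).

  | babbabbabab => babbabab => babab => ab => ε
  | abaaa => baa
  | aaabb => aab => a
  | abbabbbab => babbbab => bbab => b

ab->; aba->b; bab->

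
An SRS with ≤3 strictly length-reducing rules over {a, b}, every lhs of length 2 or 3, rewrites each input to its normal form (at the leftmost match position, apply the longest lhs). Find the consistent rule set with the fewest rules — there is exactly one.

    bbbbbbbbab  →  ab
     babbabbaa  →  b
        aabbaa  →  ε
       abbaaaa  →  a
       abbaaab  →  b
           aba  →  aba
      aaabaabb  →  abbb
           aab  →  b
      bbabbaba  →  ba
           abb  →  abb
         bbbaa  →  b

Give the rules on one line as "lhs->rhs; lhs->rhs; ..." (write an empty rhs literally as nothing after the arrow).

aa->; bba->a

  | bbbbbbbbab => bbbbbbab => bbbbab => bbab => ab
  | babbabbaa => baabbaa => bbbaa => baa => b
  | aabbaa => bbaa => aa => ε
  | abbaaaa => aaaaa => aaa => a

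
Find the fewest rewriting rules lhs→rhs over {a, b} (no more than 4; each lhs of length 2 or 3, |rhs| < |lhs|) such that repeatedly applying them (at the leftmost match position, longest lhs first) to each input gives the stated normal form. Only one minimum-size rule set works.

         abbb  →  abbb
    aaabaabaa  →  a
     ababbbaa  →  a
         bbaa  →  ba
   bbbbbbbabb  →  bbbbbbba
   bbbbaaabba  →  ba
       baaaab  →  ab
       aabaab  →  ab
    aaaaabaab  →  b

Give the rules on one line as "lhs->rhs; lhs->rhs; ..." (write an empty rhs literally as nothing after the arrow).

  | abbb
  | aaabaabaa => abaabaa => aabaa => baa => a
  | ababbbaa => ababbaa => ababaa => abaaa => aaa => a
  | bbaa => ba

aa->; baa->a; bab->ba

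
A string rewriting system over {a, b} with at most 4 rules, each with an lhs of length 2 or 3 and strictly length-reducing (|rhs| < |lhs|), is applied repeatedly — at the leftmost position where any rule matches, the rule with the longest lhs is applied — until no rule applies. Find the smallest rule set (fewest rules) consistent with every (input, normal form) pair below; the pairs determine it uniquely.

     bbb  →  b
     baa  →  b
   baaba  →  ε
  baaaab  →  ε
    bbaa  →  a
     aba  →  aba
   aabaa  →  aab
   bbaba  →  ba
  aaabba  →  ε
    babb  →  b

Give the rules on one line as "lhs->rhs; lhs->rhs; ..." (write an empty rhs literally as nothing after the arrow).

abb->bb; baa->b; bb->; bba->

  | bbb => b
  | baa => b
  | baaba => bba => ε
  | baaaab => baab => bb => ε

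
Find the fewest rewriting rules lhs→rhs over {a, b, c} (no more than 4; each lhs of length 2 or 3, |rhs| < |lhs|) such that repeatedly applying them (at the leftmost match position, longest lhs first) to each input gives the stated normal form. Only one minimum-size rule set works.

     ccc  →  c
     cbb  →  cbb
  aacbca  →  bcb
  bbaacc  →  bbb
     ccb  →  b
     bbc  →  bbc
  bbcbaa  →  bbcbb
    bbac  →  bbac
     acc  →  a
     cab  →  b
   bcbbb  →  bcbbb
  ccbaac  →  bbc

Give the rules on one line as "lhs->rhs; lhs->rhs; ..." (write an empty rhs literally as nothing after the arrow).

  | ccc => c
  | cbb
  | aacbca => bcbca => bcb
  | bbaacc => bbbcc => bbb

aa->b; ca->; cc->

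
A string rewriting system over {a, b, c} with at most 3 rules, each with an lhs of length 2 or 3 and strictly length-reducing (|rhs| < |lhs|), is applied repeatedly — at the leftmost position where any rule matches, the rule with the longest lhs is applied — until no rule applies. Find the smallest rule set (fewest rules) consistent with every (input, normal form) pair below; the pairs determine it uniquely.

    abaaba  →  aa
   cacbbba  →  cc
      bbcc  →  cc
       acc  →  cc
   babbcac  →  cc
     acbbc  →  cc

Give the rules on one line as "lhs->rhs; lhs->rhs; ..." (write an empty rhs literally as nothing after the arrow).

ac->c; ba->; bb->

  | abaaba => aaba => aa
  | cacbbba => ccbbba => ccba => cc
  | bbcc => cc
  | acc => cc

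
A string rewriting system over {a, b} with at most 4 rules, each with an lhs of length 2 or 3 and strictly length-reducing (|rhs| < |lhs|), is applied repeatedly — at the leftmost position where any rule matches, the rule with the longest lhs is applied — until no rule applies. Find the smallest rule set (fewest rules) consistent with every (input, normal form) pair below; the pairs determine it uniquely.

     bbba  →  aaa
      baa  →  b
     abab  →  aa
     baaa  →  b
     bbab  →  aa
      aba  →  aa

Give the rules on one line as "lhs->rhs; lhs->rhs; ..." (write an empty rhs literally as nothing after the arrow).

  | bbba => aaa
  | baa => ba => b
  | abab => aab => aa
  | baaa => baa => ba => b

ab->a; ba->b; bbb->aa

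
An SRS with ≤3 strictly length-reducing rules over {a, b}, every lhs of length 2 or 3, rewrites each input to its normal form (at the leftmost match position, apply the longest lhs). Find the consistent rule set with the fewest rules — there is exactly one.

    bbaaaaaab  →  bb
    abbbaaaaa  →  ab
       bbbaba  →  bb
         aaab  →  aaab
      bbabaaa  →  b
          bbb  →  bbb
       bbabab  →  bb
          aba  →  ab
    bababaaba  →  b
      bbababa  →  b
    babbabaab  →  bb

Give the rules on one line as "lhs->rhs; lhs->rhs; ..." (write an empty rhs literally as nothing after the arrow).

ba->b; bba->b

  | bbaaaaaab => baaaaab => baaaab => baaab => baab => bab => bb
  | abbbaaaaa => abbaaaa => abaaa => abaa => aba => ab
  | bbbaba => bbba => bb
  | aaab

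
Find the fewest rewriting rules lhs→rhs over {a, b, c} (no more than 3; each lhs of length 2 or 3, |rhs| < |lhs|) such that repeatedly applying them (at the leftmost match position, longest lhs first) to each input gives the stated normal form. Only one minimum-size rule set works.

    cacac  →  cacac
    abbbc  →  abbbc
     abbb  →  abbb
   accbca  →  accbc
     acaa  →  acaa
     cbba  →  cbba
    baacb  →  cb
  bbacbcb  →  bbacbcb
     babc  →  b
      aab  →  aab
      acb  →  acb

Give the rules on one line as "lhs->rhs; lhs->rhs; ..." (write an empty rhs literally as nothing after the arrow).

abc->; baa->; bca->bc

  | cacac
  | abbbc
  | abbb
  | accbca => accbc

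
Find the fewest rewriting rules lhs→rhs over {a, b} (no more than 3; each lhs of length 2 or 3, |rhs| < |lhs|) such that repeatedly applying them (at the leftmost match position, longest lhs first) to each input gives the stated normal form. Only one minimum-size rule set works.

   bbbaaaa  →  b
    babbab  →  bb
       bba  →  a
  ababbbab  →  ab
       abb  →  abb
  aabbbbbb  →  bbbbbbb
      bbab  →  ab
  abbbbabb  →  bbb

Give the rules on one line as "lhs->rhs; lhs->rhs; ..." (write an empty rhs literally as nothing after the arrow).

  | bbbaaaa => bbaaaa => baaaa => aaaa => baa => aa => b
  | babbab => abbab => abab => aab => bb
  | bba => ba => a
  | ababbbab => aabbbab => bbbbab => bbbab => bbab => bab => ab

aa->b; ba->a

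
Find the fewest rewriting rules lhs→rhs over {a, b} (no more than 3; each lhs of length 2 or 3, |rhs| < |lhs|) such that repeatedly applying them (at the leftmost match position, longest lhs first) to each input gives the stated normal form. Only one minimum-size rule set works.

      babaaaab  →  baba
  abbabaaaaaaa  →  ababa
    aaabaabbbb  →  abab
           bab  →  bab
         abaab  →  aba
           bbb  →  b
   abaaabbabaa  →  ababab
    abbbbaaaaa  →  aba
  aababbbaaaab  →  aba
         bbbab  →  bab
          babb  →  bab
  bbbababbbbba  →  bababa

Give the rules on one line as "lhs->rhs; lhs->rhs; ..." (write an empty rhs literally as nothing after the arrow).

  | babaaaab => babaab => baba
  | abbabaaaaaaa => ababaaaaaaa => ababaaaaa => ababaaa => ababa
  | aaabaabbbb => abaabbbb => ababbb => ababb => abab
  | bab

aa->; aab->a; bb->b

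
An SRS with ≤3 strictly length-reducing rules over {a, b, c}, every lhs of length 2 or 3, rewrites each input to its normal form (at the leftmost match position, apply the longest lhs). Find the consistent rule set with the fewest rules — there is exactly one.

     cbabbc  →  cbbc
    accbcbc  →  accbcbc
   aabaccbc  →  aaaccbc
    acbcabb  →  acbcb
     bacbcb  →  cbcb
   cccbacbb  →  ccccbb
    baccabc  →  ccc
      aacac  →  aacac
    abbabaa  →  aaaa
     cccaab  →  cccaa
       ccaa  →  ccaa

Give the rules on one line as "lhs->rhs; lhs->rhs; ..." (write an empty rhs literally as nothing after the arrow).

ab->a; ba->; cab->c

  | cbabbc => cbbc
  | accbcbc
  | aabaccbc => aaaccbc
  | acbcabb => acbcb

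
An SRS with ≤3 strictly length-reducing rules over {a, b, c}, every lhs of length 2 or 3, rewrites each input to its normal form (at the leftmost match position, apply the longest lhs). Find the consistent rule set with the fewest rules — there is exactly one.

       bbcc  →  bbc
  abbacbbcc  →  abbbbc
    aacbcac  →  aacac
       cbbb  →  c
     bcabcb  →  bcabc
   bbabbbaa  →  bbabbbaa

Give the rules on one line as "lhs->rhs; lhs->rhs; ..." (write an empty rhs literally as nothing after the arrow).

bac->b; cb->c; cc->c

  | bbcc => bbc
  | abbacbbcc => abbbbcc => abbbbc
  | aacbcac => aaccac => aacac
  | cbbb => cbb => cb => c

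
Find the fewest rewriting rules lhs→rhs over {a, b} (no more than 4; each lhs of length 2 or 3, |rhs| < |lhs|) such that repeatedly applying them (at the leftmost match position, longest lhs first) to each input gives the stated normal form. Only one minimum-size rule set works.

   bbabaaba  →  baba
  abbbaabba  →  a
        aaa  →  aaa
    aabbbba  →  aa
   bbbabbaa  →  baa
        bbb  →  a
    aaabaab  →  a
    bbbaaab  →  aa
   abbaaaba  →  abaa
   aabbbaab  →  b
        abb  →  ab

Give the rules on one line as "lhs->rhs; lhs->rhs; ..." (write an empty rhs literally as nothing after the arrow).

aab->; bb->b; bbb->a

  | bbabaaba => babaaba => baba
  | abbbaabba => aaaabba => aaba => a
  | aaa
  | aabbbba => bbba => aa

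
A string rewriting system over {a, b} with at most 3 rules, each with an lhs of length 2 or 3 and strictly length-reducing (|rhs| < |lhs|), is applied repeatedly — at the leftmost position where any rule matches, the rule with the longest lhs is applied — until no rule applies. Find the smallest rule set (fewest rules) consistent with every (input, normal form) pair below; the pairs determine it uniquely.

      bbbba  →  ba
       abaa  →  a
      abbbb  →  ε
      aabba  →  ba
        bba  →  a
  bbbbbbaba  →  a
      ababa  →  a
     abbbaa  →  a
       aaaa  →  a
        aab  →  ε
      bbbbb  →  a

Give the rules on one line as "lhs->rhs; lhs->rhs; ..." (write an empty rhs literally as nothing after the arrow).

  | bbbba => abba => ba
  | abaa => aa => a
  | abbbb => bbb => ab => ε
  | aabba => abba => ba

aa->a; ab->; bb->a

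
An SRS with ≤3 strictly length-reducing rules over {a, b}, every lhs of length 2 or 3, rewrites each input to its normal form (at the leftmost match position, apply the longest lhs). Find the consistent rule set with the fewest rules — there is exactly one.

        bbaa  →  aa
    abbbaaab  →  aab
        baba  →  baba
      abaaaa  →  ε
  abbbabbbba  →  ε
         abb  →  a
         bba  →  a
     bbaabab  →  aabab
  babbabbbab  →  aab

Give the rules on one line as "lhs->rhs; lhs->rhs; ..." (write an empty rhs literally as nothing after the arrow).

aaa->bb; bb->; bbb->a

  | bbaa => aa
  | abbbaaab => aaaaab => bbaab => aab
  | baba
  | abaaaa => abbba => aaa => bb => ε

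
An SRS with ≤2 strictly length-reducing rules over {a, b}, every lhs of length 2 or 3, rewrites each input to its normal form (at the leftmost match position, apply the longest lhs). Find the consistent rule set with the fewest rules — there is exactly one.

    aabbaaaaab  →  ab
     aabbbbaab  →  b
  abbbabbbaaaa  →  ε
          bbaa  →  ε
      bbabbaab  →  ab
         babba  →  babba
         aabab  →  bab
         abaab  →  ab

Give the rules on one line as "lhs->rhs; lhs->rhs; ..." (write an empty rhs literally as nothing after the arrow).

aa->; baa->aa

  | aabbaaaaab => bbaaaaab => baaaaab => aaaaab => aaab => ab
  | aabbbbaab => bbbbaab => bbbaab => bbaab => baab => aab => b
  | abbbabbbaaaa => abbbabbaaaa => abbbabaaaa => abbbaaaaa => abbaaaaa => abaaaaa => aaaaaa => aaaa => aa => ε
  | bbaa => baa => aa => ε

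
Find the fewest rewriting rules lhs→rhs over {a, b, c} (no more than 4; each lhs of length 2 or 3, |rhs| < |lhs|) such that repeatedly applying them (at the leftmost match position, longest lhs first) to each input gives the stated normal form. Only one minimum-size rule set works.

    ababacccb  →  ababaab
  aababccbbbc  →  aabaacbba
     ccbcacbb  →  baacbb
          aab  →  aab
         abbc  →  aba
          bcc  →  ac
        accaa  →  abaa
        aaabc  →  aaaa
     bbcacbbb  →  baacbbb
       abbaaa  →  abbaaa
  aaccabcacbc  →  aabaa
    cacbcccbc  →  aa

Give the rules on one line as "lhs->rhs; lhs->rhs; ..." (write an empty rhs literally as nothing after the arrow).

  | ababacccb => abababcb => ababaab
  | aababccbbbc => aabaacbbbc => aabaacbba
  | ccbcacbb => bbcacbb => baacbb
  | aab

aca->; bc->a; cc->b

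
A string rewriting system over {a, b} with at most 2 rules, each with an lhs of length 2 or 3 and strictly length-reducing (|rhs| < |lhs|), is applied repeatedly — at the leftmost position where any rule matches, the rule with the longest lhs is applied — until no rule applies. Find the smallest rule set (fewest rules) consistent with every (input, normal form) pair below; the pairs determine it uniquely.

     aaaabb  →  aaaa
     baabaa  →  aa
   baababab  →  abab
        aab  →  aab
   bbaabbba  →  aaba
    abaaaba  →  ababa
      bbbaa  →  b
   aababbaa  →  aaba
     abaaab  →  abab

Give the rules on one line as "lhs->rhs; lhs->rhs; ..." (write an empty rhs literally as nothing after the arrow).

baa->b; bb->

  | aaaabb => aaaa
  | baabaa => bbaa => aa
  | baababab => bbabab => abab
  | aab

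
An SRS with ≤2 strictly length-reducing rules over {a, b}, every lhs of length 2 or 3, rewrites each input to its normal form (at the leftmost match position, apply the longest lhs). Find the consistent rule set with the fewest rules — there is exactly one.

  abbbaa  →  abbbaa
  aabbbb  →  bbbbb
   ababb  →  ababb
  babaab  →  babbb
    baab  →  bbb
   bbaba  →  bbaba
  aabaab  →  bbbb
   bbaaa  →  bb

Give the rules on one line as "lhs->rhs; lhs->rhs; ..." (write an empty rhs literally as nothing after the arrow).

  | abbbaa
  | aabbbb => bbbbb
  | ababb
  | babaab => babbb

aaa->; aab->bb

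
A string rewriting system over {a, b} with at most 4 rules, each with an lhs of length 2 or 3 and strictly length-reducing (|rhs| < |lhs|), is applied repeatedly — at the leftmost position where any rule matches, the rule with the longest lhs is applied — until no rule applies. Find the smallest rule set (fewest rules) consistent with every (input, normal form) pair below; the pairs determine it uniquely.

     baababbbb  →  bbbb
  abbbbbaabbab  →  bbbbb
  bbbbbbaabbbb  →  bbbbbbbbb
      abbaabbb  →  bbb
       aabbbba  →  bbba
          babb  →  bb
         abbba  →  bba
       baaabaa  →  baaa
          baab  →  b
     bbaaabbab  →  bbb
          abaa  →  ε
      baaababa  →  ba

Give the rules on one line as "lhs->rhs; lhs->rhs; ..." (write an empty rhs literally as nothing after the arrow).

  | baababbbb => babbbb => bbbb
  | abbbbbaabbab => bbbbaabbab => bbbbbab => bbbbb
  | bbbbbbaabbbb => bbbbbbbbb
  | abbaabbb => baabbb => bbb

aab->; ab->; aba->ab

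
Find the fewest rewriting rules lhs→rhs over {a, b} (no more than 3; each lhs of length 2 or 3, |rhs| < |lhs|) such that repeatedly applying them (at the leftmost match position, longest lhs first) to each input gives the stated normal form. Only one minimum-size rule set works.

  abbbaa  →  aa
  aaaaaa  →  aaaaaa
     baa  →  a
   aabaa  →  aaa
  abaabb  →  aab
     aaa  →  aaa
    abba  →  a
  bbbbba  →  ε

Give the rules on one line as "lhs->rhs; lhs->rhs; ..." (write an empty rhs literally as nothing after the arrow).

ba->; bb->b

  | abbbaa => abbaa => abaa => aa
  | aaaaaa
  | baa => a
  | aabaa => aaa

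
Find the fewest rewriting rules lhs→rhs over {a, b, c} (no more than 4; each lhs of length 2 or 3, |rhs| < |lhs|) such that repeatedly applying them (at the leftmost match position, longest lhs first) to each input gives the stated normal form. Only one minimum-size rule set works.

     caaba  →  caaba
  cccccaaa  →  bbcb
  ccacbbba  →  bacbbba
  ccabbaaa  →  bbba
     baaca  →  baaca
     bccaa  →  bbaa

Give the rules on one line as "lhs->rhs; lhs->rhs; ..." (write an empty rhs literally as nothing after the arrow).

  | caaba
  | cccccaaa => bcccaaa => bbcaaa => bbcb
  | ccacbbba => bacbbba
  | ccabbaaa => babbaaa => bbaaaa => bbba

aaa->b; abb->ba; cc->b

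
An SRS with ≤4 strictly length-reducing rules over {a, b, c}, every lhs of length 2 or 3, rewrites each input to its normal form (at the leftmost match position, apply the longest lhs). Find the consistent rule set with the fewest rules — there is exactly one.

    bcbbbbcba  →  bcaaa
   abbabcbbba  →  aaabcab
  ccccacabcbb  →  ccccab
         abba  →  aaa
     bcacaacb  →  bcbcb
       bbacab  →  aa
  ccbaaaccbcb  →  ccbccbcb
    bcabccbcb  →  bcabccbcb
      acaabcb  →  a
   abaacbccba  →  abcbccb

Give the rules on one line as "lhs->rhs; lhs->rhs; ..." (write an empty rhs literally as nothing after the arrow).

ac->b; ba->b; bb->a

  | bcbbbbcba => bcabbcba => bcaacba => bcabba => bcaaa
  | abbabcbbba => aaabcbbba => aaabcaba => aaabcab
  | ccccacabcbb => ccccbabcbb => ccccbbcbb => ccccacbb => ccccbbb => ccccab
  | abba => aaa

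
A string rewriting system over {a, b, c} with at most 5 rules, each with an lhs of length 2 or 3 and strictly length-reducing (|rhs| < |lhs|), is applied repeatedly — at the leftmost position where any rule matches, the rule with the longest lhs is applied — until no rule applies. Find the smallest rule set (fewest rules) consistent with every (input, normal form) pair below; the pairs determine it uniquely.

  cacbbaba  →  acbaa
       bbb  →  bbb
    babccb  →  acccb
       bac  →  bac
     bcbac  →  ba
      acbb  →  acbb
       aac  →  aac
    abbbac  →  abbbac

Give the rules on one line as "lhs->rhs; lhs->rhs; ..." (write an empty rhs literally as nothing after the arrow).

  | cacbbaba => acbbaba => acbaca => acbaa
  | bbb
  | babccb => acccb
  | bac

aba->bb; bab->ac; bc->a; ca->a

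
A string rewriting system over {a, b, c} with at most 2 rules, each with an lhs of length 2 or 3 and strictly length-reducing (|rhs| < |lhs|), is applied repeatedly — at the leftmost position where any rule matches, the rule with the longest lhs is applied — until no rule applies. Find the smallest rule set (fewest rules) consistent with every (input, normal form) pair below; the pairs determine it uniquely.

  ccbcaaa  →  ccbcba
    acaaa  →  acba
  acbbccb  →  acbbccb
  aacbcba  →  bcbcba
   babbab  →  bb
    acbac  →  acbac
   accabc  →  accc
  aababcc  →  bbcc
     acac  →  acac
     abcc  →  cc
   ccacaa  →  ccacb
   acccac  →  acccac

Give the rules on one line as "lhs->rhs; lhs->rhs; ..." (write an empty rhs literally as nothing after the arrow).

  | ccbcaaa => ccbcba
  | acaaa => acba
  | acbbccb
  | aacbcba => bcbcba

aa->b; ab->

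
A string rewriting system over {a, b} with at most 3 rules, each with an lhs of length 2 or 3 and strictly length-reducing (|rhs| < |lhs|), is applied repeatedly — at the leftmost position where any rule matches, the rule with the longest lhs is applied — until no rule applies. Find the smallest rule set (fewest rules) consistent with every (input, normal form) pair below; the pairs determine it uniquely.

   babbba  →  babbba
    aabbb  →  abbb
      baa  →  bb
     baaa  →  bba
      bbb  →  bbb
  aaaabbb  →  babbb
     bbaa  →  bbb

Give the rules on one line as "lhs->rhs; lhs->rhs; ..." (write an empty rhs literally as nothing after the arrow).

aa->b; aab->ab

  | babbba
  | aabbb => abbb
  | baa => bb
  | baaa => bba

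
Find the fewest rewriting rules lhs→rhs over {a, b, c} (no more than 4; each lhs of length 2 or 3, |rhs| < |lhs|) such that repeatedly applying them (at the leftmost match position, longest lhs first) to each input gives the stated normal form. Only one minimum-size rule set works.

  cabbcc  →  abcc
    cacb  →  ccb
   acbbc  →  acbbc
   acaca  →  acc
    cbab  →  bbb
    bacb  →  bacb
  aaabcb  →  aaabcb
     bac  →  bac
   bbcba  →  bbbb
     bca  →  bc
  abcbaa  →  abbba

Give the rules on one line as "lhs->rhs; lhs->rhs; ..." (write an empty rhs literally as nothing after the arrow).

  | cabbcc => abcc
  | cacb => ccb
  | acbbc
  | acaca => acca => acc

ca->c; cab->a; cba->bb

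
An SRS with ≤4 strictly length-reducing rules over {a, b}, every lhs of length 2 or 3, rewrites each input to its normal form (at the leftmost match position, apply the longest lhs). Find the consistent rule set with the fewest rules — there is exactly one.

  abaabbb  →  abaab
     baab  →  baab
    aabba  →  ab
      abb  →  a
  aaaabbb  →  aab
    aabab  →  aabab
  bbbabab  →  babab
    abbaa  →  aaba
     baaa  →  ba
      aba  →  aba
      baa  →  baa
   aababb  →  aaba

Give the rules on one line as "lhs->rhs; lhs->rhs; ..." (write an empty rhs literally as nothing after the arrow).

aaa->a; bb->; bba->ab

  | abaabbb => abaab
  | baab
  | aabba => aaab => ab
  | abb => a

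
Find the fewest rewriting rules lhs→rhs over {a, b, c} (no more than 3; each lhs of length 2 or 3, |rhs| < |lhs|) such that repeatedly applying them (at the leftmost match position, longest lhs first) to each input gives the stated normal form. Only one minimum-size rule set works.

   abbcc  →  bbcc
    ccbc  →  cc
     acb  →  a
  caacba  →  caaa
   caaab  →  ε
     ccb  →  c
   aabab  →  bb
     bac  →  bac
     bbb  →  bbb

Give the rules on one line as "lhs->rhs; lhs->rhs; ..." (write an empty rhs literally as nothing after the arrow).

ab->b; cb->

  | abbcc => bbcc
  | ccbc => cc
  | acb => a
  | caacba => caaa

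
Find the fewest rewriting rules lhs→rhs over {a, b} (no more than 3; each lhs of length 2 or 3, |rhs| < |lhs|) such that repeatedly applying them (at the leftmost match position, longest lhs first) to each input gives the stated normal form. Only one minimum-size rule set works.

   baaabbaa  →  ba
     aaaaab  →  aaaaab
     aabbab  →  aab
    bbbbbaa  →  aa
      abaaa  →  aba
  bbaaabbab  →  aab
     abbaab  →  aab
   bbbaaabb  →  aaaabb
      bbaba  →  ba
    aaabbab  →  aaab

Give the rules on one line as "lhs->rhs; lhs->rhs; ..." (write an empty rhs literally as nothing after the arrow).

  | baaabbaa => baabbaa => babbaa => baa => ba
  | aaaaab
  | aabbab => aab
  | bbbbbaa => abbaa => aa

baa->ba; bba->; bbb->a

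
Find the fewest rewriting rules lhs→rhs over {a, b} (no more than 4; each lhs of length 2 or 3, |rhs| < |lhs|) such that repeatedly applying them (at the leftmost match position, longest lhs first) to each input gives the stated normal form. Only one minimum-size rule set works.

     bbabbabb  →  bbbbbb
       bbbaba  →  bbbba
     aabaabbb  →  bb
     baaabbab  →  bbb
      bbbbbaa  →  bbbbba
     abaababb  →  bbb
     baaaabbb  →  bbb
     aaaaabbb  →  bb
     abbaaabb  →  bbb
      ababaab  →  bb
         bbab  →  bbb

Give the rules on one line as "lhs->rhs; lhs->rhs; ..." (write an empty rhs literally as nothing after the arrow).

aa->a; aab->; ab->b

  | bbabbabb => bbbbabb => bbbbbb
  | bbbaba => bbbba
  | aabaabbb => aabbb => bb
  | baaabbab => baabbab => bbab => bbb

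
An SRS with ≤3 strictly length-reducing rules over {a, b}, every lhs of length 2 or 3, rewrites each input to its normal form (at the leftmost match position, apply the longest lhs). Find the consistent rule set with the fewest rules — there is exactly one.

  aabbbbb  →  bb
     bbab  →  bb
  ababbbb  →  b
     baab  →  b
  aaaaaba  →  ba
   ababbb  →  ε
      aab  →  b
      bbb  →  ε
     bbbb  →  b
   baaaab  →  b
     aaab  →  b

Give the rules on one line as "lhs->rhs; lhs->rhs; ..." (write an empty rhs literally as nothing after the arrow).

ab->b; bab->b; bbb->

  | aabbbbb => abbbbb => bbbbb => bb
  | bbab => bb
  | ababbbb => babbbb => bbbb => b
  | baab => bab => b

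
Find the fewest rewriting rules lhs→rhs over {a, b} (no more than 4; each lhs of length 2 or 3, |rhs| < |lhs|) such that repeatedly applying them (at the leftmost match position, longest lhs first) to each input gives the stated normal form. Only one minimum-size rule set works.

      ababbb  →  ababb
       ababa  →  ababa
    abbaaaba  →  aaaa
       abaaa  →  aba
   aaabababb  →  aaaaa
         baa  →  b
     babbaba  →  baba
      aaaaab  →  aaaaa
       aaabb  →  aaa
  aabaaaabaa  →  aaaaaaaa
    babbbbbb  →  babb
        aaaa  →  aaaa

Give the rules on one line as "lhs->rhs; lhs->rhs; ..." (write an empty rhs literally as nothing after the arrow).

  | ababbb => ababb
  | ababa
  | abbaaaba => aaaba => aaaa
  | abaaa => aba

aab->aa; baa->b; bba->; bbb->bb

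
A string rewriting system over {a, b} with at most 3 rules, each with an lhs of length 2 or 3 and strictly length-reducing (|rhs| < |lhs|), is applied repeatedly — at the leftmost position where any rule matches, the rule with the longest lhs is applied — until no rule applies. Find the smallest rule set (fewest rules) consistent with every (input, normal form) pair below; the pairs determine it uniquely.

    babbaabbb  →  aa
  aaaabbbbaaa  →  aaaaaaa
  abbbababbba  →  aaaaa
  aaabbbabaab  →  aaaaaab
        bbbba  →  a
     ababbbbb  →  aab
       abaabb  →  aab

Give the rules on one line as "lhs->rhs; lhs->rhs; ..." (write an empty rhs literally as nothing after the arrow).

ba->; bb->b; bbb->a

  | babbaabbb => bbaabbb => baabbb => abbb => aa
  | aaaabbbbaaa => aaaaabaaa => aaaaaaa
  | abbbababbba => aaababbba => aaabbba => aaaaa
  | aaabbbabaab => aaaaabaab => aaaaaab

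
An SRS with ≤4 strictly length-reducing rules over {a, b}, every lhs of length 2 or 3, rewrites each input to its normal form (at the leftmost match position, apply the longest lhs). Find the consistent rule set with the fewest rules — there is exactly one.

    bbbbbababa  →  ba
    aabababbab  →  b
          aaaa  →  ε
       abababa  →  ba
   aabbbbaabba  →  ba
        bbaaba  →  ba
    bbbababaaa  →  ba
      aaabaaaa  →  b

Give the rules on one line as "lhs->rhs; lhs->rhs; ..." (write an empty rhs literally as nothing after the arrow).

aa->; ab->b; bb->b

  | bbbbbababa => bbbbababa => bbbababa => bbababa => bababa => bbaba => baba => bba => ba
  | aabababbab => bababbab => bbabbab => babbab => bbbab => bbab => bab => bb => b
  | aaaa => aa => ε
  | abababa => bababa => bbaba => baba => bba => ba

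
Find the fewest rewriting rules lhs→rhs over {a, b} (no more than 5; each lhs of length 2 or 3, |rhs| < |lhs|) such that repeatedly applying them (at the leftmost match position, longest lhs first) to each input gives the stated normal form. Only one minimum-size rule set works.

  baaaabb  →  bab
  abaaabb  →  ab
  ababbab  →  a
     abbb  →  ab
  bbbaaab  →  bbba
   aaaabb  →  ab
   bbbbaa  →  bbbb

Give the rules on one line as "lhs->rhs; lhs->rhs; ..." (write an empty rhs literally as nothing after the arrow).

  | baaaabb => bababb => babbb => bab
  | abaaabb => abaabb => ababb => abbb => ab
  | ababbab => abbbab => abab => abb => a
  | abbb => ab

aa->; aaa->ab; aba->ab; abb->a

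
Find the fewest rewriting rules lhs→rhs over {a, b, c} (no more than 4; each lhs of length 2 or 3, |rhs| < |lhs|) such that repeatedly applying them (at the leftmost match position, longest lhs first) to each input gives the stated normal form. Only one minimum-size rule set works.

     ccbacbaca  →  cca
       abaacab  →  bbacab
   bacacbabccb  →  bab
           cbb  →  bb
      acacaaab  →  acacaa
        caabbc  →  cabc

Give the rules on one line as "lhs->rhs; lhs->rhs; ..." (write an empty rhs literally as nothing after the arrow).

  | ccbacbaca => cbacbaca => bacbaca => babaca => bbbca => cca
  | abaacab => bbacab
  | bacacbabccb => bacababccb => bacbbbccb => babbbccb => bacccb => baccb => bacb => bab
  | cbb => bb

aab->a; aba->bb; bbb->c; cb->b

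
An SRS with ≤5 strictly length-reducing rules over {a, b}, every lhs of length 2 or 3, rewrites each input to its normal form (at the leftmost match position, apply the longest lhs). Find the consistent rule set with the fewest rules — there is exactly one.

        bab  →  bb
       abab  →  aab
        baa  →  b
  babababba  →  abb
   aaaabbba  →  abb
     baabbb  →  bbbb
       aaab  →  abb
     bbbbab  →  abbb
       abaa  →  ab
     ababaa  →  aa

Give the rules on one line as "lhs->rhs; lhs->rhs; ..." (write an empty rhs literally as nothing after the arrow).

  | bab => bb
  | abab => aab
  | baa => ba => b
  | babababba => bbababba => abbabba => aabbba => aabab => aaab => abb

aaa->ab; aba->aa; ba->b; bba->ab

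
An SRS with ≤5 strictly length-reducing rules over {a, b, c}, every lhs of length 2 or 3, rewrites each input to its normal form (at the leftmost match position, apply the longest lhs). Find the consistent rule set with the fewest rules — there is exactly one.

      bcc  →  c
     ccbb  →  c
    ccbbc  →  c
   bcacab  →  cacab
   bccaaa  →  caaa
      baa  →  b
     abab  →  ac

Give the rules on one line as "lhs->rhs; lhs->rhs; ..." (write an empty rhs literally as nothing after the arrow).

ba->b; bb->c; bc->c; cc->c

  | bcc => cc => c
  | ccbb => cbb => cc => c
  | ccbbc => cbbc => ccc => cc => c
  | bcacab => cacab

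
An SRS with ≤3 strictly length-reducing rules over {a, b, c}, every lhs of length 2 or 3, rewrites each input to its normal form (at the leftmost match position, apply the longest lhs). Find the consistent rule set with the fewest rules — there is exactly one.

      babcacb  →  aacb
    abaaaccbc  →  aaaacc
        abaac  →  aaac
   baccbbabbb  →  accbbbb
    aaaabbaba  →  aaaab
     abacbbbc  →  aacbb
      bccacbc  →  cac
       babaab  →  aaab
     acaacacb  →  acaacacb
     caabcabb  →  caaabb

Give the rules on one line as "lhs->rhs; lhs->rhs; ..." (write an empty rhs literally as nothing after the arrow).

  | babcacb => abcacb => aacb
  | abaaaccbc => aaaaccbc => aaaacc
  | abaac => aaac
  | baccbbabbb => accbbabbb => accbbbb

ba->a; bba->b; bc->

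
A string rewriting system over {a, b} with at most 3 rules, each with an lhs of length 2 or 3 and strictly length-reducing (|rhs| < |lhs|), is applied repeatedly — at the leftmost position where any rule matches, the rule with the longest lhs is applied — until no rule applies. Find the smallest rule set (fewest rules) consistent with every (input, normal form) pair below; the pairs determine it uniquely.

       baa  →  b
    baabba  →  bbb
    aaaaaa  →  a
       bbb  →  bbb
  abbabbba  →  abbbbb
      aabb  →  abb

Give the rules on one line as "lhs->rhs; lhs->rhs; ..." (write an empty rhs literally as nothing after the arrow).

  | baa => ba => b
  | baabba => babba => bbba => bbb
  | aaaaaa => aaaaa => aaaa => aaa => aa => a
  | bbb

aa->a; ba->b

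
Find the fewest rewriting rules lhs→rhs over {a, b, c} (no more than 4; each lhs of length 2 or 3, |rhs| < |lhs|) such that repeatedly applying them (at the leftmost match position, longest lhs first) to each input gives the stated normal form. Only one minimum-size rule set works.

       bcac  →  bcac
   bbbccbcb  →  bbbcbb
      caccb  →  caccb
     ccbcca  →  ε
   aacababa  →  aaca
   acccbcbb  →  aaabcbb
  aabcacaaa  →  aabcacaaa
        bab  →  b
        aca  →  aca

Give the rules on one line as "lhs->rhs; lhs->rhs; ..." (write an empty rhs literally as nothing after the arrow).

  | bcac
  | bbbccbcb => bbbcbb
  | caccb
  | ccbcca => cbca => ba => ε

ba->; cbc->b; ccc->aa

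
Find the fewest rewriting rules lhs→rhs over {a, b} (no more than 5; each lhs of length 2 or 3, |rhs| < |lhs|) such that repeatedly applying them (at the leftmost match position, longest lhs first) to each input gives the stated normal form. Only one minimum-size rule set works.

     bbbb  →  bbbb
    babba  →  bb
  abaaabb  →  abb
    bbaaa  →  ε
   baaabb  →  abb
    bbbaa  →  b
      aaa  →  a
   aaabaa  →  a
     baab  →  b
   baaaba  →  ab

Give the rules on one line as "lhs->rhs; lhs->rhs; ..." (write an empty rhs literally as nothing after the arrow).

  | bbbb
  | babba => bbba => bb
  | abaaabb => aabb => abb
  | bbaaa => baa => ε

aa->a; ba->b; baa->; bba->b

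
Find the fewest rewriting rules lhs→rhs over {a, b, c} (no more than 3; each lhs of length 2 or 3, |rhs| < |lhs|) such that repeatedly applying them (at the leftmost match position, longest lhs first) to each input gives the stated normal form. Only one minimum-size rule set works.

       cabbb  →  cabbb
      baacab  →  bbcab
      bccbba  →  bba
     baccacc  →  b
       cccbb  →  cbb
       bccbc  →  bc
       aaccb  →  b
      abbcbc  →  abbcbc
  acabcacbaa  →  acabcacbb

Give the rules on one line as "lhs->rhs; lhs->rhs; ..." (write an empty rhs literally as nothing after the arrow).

aa->b; bcc->; cc->

  | cabbb
  | baacab => bbcab
  | bccbba => bba
  | baccacc => baacc => bbcc => b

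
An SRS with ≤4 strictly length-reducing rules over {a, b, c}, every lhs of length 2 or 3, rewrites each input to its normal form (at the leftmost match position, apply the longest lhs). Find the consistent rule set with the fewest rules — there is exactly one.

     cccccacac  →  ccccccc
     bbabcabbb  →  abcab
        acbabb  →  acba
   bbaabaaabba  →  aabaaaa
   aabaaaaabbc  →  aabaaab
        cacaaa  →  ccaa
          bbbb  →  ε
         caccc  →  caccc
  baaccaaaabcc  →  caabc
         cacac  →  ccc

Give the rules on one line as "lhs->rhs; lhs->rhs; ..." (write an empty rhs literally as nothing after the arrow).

  | cccccacac => ccccccc
  | bbabcabbb => abcabbb => abcab
  | acbabb => acba
  | bbaabaaabba => aabaaabba => aabaaaa

aac->b; aca->c; bb->; bcc->cc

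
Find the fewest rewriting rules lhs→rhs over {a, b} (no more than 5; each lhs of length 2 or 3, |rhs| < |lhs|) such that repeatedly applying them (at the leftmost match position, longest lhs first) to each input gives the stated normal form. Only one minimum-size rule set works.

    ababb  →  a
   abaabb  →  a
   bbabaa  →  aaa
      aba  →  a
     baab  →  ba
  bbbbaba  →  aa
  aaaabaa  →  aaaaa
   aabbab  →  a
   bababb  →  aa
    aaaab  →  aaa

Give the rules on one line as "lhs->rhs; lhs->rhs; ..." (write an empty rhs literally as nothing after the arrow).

  | ababb => abb => bb => a
  | abaabb => aabb => abb => bb => a
  | bbabaa => aabaa => aaa
  | aba => a

ab->; abb->bb; bb->a; bbb->aa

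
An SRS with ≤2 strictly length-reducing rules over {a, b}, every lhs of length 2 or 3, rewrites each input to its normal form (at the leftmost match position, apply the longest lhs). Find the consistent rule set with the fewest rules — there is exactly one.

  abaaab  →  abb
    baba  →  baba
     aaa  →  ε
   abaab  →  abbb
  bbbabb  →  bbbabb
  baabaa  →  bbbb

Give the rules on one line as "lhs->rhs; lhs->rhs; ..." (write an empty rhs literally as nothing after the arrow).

aa->b; aaa->

  | abaaab => abb
  | baba
  | aaa => ε
  | abaab => abbb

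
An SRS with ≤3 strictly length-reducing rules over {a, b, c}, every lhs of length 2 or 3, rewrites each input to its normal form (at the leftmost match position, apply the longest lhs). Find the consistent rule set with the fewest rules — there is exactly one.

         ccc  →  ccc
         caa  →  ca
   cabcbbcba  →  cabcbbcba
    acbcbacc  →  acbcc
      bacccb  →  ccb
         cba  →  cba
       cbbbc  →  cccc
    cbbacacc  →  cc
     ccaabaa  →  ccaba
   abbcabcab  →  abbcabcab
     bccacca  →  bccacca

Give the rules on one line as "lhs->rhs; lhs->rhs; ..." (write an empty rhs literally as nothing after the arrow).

aa->a; bac->; bbb->cc

  | ccc
  | caa => ca
  | cabcbbcba
  | acbcbacc => acbcc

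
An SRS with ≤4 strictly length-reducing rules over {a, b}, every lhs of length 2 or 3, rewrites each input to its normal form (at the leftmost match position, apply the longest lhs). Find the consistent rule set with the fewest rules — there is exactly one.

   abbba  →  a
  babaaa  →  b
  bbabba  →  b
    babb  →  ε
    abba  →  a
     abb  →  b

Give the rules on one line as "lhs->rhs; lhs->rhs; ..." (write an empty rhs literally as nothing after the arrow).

  | abbba => bba => ba => a
  | babaaa => aaaa => baa => aa => b
  | bbabba => baba => aa => b
  | babb => ab => ε

aa->b; ab->; ba->a; bab->a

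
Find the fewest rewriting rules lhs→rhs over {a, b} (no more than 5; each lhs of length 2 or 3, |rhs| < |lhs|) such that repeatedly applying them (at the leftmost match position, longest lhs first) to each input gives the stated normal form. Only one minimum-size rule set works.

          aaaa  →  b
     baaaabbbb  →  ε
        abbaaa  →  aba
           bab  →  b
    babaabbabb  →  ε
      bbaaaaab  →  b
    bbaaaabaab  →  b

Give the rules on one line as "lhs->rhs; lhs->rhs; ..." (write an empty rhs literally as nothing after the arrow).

  | aaaa => baa => bb => b
  | baaaabbbb => bbaabbbb => baabbbb => bbbbbb => bbb => ε
  | abbaaa => abaaa => abba => aba
  | bab => bb => b

aa->b; bab->bb; bb->b; bbb->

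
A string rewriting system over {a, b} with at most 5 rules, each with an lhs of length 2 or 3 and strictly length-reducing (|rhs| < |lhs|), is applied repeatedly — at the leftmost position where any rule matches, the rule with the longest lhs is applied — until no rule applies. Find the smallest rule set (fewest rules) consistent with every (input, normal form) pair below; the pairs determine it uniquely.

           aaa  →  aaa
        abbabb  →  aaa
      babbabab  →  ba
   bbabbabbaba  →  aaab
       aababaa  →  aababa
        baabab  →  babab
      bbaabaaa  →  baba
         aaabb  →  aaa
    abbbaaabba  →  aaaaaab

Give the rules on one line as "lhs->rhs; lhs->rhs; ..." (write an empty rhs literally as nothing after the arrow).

baa->ba; bb->; bba->b; bbb->aa

  | aaa
  | abbabb => abbb => aaa
  | babbabab => babbab => babb => ba
  | bbabbabbaba => bbbabbaba => aaabbaba => aaabba => aaab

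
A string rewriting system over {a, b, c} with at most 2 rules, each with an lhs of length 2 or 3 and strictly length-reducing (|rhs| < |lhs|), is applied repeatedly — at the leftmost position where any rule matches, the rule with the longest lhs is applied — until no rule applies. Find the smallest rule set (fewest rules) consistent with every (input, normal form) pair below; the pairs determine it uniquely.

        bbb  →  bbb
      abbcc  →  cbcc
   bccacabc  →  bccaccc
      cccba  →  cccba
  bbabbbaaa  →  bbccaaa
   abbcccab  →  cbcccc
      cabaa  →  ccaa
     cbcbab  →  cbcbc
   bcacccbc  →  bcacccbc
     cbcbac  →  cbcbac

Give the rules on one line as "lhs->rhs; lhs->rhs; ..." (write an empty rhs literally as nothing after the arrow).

  | bbb
  | abbcc => cbcc
  | bccacabc => bccaccc
  | cccba

ab->c; cbb->cc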